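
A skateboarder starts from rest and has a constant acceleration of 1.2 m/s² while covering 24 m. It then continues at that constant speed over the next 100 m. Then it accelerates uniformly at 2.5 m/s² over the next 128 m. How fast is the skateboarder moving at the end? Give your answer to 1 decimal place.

26.4 m/s

Phase 1 (accelerating): v₀ = 0 m/s, a = 1.2 m/s².
v² = v₀² + 2aΔx = 0² + 2·1.2·24 = 57.6 → v = 7.59 m/s
t = (v − v₀)/a = (7.59 − 0)/1.2 = 6.32 s

Phase 2 (constant speed): v₀ = 7.59 m/s, a = 0 m/s².
Constant speed: t = d/v = 100/7.59 = 13.2 s

Phase 3 (accelerating): v₀ = 7.59 m/s, a = 2.5 m/s².
v² = v₀² + 2aΔx = 7.59² + 2·2.5·128 = 698 → v = 26.4 m/s
t = (v − v₀)/a = (26.4 − 7.59)/2.5 = 7.53 s
Final speed = 26.4 m/s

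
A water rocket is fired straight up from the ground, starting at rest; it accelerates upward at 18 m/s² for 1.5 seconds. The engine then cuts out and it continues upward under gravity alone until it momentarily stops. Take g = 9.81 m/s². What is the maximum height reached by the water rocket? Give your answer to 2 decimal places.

57.41 m

Phase 1 (powered ascent): v₀ = 0 m/s, a = 18 m/s².
v = v₀ + at = 0 + (18)(1.5) = 27.0 m/s
Δx = v₀t + ½at² = 0·1.5 + 0.5·18·1.5² = 20.2 m

Phase 2 (coasting upward): v₀ = 27.0 m/s, a = -9.81 m/s².
v = v₀ + at → t = (0 − 27.0) / -9.81 = 2.75 s
v² = v₀² + 2aΔx → Δx = (0² − 27.0²)/(2·-9.81) = 37.2 m
Maximum height = 20.2 + 37.2 = 57.4 m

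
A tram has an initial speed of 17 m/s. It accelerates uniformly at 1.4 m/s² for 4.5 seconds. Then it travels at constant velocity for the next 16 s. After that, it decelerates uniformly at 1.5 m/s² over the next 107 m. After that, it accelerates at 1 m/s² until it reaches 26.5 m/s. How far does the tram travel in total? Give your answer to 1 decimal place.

Phase 1 (accelerating): v₀ = 17.0 m/s, a = 1.4 m/s².
v = v₀ + at = 17.0 + (1.4)(4.5) = 23.3 m/s
Δx = v₀t + ½at² = 17.0·4.5 + 0.5·1.4·4.5² = 90.7 m

Phase 2 (constant speed): v₀ = 23.3 m/s, a = 0 m/s².
v = v₀ + at = 23.3 + (0)(16) = 23.3 m/s
Δx = v₀t + ½at² = 23.3·16 + 0.5·0·16² = 373 m

Phase 3 (decelerating): v₀ = 23.3 m/s, a = -1.5 m/s².
v² = v₀² + 2aΔx = 23.3² + 2·-1.5·107 = 222 → v = 14.9 m/s
t = (v − v₀)/a = (14.9 − 23.3)/-1.5 = 5.60 s

Phase 4 (accelerating): v₀ = 14.9 m/s, a = 1 m/s².
v = v₀ + at → t = (26.5 − 14.9) / 1 = 11.6 s
v² = v₀² + 2aΔx → Δx = (26.5² − 14.9²)/(2·1) = 240 m
Total distance = 90.7 + 373 + 107 + 240 = 811 m

810.7 m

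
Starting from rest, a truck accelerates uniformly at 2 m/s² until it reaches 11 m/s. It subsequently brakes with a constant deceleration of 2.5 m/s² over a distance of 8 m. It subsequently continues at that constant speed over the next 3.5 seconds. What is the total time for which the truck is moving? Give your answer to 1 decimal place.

9.8 s

Phase 1 (accelerating): v₀ = 0 m/s, a = 2 m/s².
v = v₀ + at → t = (11 − 0) / 2 = 5.50 s
v² = v₀² + 2aΔx → Δx = (11² − 0²)/(2·2) = 30.2 m

Phase 2 (decelerating): v₀ = 11.0 m/s, a = -2.5 m/s².
v² = v₀² + 2aΔx = 11.0² + 2·-2.5·8 = 81.0 → v = 9.00 m/s
t = (v − v₀)/a = (9.00 − 11.0)/-2.5 = 0.800 s

Phase 3 (constant speed): v₀ = 9.00 m/s, a = 0 m/s².
v = v₀ + at = 9.00 + (0)(3.5) = 9.00 m/s
Δx = v₀t + ½at² = 9.00·3.5 + 0.5·0·3.5² = 31.5 m
Total time = 5.50 + 0.800 + 3.50 = 9.80 s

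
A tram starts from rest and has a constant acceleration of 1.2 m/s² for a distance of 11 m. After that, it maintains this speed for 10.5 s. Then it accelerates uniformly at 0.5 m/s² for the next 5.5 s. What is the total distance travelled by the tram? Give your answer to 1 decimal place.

Phase 1 (accelerating): v₀ = 0 m/s, a = 1.2 m/s².
v² = v₀² + 2aΔx = 0² + 2·1.2·11 = 26.4 → v = 5.14 m/s
t = (v − v₀)/a = (5.14 − 0)/1.2 = 4.28 s

Phase 2 (constant speed): v₀ = 5.14 m/s, a = 0 m/s².
v = v₀ + at = 5.14 + (0)(10.5) = 5.14 m/s
Δx = v₀t + ½at² = 5.14·10.5 + 0.5·0·10.5² = 53.9 m

Phase 3 (accelerating): v₀ = 5.14 m/s, a = 0.5 m/s².
v = v₀ + at = 5.14 + (0.5)(5.5) = 7.89 m/s
Δx = v₀t + ½at² = 5.14·5.5 + 0.5·0.5·5.5² = 35.8 m
Total distance = 11.0 + 53.9 + 35.8 = 101 m

100.8 m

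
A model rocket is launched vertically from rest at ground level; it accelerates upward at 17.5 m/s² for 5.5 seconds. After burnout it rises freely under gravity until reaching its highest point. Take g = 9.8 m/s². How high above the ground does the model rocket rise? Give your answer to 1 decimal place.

Phase 1 (powered ascent): v₀ = 0 m/s, a = 17.5 m/s².
v = v₀ + at = 0 + (17.5)(5.5) = 96.2 m/s
Δx = v₀t + ½at² = 0·5.5 + 0.5·17.5·5.5² = 265 m

Phase 2 (coasting upward): v₀ = 96.2 m/s, a = -9.8 m/s².
v = v₀ + at → t = (0 − 96.2) / -9.8 = 9.82 s
v² = v₀² + 2aΔx → Δx = (0² − 96.2²)/(2·-9.8) = 473 m
Maximum height = 265 + 473 = 737 m

737.3 m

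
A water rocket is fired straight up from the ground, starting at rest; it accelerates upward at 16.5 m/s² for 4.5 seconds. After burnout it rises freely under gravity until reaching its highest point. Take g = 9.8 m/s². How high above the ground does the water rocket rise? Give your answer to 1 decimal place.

448.3 m

Phase 1 (powered ascent): v₀ = 0 m/s, a = 16.5 m/s².
v = v₀ + at = 0 + (16.5)(4.5) = 74.2 m/s
Δx = v₀t + ½at² = 0·4.5 + 0.5·16.5·4.5² = 167 m

Phase 2 (coasting upward): v₀ = 74.2 m/s, a = -9.8 m/s².
v = v₀ + at → t = (0 − 74.2) / -9.8 = 7.58 s
v² = v₀² + 2aΔx → Δx = (0² − 74.2²)/(2·-9.8) = 281 m
Maximum height = 167 + 281 = 448 m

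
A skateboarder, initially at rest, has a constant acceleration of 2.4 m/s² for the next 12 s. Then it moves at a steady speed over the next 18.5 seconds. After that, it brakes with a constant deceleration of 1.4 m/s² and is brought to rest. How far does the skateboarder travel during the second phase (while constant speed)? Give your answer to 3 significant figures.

533 m

Phase 1 (accelerating): v₀ = 0 m/s, a = 2.4 m/s².
v = v₀ + at = 0 + (2.4)(12) = 28.8 m/s
Δx = v₀t + ½at² = 0·12 + 0.5·2.4·12² = 173 m

Phase 2 (constant speed): v₀ = 28.8 m/s, a = 0 m/s².
v = v₀ + at = 28.8 + (0)(18.5) = 28.8 m/s
Δx = v₀t + ½at² = 28.8·18.5 + 0.5·0·18.5² = 533 m
Distance in phase 2 = 533 m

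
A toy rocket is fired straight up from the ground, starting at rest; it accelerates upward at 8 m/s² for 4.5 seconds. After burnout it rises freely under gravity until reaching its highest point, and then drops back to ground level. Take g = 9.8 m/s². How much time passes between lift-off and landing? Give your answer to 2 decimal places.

Phase 1 (powered ascent): v₀ = 0 m/s, a = 8 m/s².
v = v₀ + at = 0 + (8)(4.5) = 36.0 m/s
Δx = v₀t + ½at² = 0·4.5 + 0.5·8·4.5² = 81.0 m

Phase 2 (coasting upward): v₀ = 36.0 m/s, a = -9.8 m/s².
v = v₀ + at → t = (0 − 36.0) / -9.8 = 3.67 s
v² = v₀² + 2aΔx → Δx = (0² − 36.0²)/(2·-9.8) = 66.1 m

Phase 3 (free fall): v₀ = 0 m/s, a = -9.8 m/s².
Falls 147 m from rest: t = √(2·147/9.8) = 5.48 s; v = g·t = 53.7 m/s.
Total time = 4.50 + 3.67 + 5.48 = 13.7 s

13.65 s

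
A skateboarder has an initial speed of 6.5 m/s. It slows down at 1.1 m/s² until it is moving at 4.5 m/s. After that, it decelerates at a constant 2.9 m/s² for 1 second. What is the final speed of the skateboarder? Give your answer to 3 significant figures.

Phase 1 (decelerating): v₀ = 6.50 m/s, a = -1.1 m/s².
v = v₀ + at → t = (4.5 − 6.50) / -1.1 = 1.82 s
v² = v₀² + 2aΔx → Δx = (4.5² − 6.50²)/(2·-1.1) = 10.0 m

Phase 2 (decelerating): v₀ = 4.50 m/s, a = -2.9 m/s².
v = v₀ + at = 4.50 + (-2.9)(1) = 1.60 m/s
Δx = v₀t + ½at² = 4.50·1 + 0.5·-2.9·1² = 3.05 m
Final speed = 1.60 m/s

1.60 m/s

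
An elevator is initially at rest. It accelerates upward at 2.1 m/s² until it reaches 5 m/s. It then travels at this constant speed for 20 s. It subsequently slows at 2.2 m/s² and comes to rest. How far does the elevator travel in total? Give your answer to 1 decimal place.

111.6 m

Phase 1 (accelerating): v₀ = 0 m/s, a = 2.1 m/s².
v = v₀ + at → t = (5 − 0) / 2.1 = 2.38 s
v² = v₀² + 2aΔx → Δx = (5² − 0²)/(2·2.1) = 5.95 m

Phase 2 (constant speed): v₀ = 5.00 m/s, a = 0 m/s².
v = v₀ + at = 5.00 + (0)(20) = 5.00 m/s
Δx = v₀t + ½at² = 5.00·20 + 0.5·0·20² = 100 m

Phase 3 (decelerating): v₀ = 5.00 m/s, a = -2.2 m/s².
v = v₀ + at → t = (0 − 5.00) / -2.2 = 2.27 s
v² = v₀² + 2aΔx → Δx = (0² − 5.00²)/(2·-2.2) = 5.68 m
Total distance = 5.95 + 100 + 5.68 = 112 m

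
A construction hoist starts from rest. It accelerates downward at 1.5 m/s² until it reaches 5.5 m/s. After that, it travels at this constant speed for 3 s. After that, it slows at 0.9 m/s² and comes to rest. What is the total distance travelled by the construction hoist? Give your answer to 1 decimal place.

43.4 m

Phase 1 (accelerating): v₀ = 0 m/s, a = 1.5 m/s².
v = v₀ + at → t = (5.5 − 0) / 1.5 = 3.67 s
v² = v₀² + 2aΔx → Δx = (5.5² − 0²)/(2·1.5) = 10.1 m

Phase 2 (constant speed): v₀ = 5.50 m/s, a = 0 m/s².
v = v₀ + at = 5.50 + (0)(3) = 5.50 m/s
Δx = v₀t + ½at² = 5.50·3 + 0.5·0·3² = 16.5 m

Phase 3 (decelerating): v₀ = 5.50 m/s, a = -0.9 m/s².
v = v₀ + at → t = (0 − 5.50) / -0.9 = 6.11 s
v² = v₀² + 2aΔx → Δx = (0² − 5.50²)/(2·-0.9) = 16.8 m
Total distance = 10.1 + 16.5 + 16.8 = 43.4 m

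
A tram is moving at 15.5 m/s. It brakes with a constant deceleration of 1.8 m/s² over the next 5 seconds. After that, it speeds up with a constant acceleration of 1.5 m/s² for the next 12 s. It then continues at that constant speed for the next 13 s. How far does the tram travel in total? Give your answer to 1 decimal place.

559.5 m

Phase 1 (decelerating): v₀ = 15.5 m/s, a = -1.8 m/s².
v = v₀ + at = 15.5 + (-1.8)(5) = 6.50 m/s
Δx = v₀t + ½at² = 15.5·5 + 0.5·-1.8·5² = 55.0 m

Phase 2 (accelerating): v₀ = 6.50 m/s, a = 1.5 m/s².
v = v₀ + at = 6.50 + (1.5)(12) = 24.5 m/s
Δx = v₀t + ½at² = 6.50·12 + 0.5·1.5·12² = 186 m

Phase 3 (constant speed): v₀ = 24.5 m/s, a = 0 m/s².
v = v₀ + at = 24.5 + (0)(13) = 24.5 m/s
Δx = v₀t + ½at² = 24.5·13 + 0.5·0·13² = 318 m
Total distance = 55.0 + 186 + 318 = 560 m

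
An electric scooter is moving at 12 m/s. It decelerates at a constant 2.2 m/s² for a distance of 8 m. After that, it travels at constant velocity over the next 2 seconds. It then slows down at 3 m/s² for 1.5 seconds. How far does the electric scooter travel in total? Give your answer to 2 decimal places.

41.13 m

Phase 1 (decelerating): v₀ = 12.0 m/s, a = -2.2 m/s².
v² = v₀² + 2aΔx = 12.0² + 2·-2.2·8 = 109 → v = 10.4 m/s
t = (v − v₀)/a = (10.4 − 12.0)/-2.2 = 0.713 s

Phase 2 (constant speed): v₀ = 10.4 m/s, a = 0 m/s².
v = v₀ + at = 10.4 + (0)(2) = 10.4 m/s
Δx = v₀t + ½at² = 10.4·2 + 0.5·0·2² = 20.9 m

Phase 3 (decelerating): v₀ = 10.4 m/s, a = -3 m/s².
v = v₀ + at = 10.4 + (-3)(1.5) = 5.93 m/s
Δx = v₀t + ½at² = 10.4·1.5 + 0.5·-3·1.5² = 12.3 m
Total distance = 8.00 + 20.9 + 12.3 = 41.1 m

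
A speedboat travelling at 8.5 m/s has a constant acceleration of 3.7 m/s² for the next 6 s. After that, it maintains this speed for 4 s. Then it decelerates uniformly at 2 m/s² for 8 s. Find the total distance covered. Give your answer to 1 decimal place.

Phase 1 (accelerating): v₀ = 8.50 m/s, a = 3.7 m/s².
v = v₀ + at = 8.50 + (3.7)(6) = 30.7 m/s
Δx = v₀t + ½at² = 8.50·6 + 0.5·3.7·6² = 118 m

Phase 2 (constant speed): v₀ = 30.7 m/s, a = 0 m/s².
v = v₀ + at = 30.7 + (0)(4) = 30.7 m/s
Δx = v₀t + ½at² = 30.7·4 + 0.5·0·4² = 123 m

Phase 3 (decelerating): v₀ = 30.7 m/s, a = -2 m/s².
v = v₀ + at = 30.7 + (-2)(8) = 14.7 m/s
Δx = v₀t + ½at² = 30.7·8 + 0.5·-2·8² = 182 m
Total distance = 118 + 123 + 182 = 422 m

422.0 m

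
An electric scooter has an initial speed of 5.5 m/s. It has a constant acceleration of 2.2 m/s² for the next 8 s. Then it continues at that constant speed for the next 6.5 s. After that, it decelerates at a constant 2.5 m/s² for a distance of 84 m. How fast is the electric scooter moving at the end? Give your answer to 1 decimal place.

10.7 m/s

Phase 1 (accelerating): v₀ = 5.50 m/s, a = 2.2 m/s².
v = v₀ + at = 5.50 + (2.2)(8) = 23.1 m/s
Δx = v₀t + ½at² = 5.50·8 + 0.5·2.2·8² = 114 m

Phase 2 (constant speed): v₀ = 23.1 m/s, a = 0 m/s².
v = v₀ + at = 23.1 + (0)(6.5) = 23.1 m/s
Δx = v₀t + ½at² = 23.1·6.5 + 0.5·0·6.5² = 150 m

Phase 3 (decelerating): v₀ = 23.1 m/s, a = -2.5 m/s².
v² = v₀² + 2aΔx = 23.1² + 2·-2.5·84 = 114 → v = 10.7 m/s
t = (v − v₀)/a = (10.7 − 23.1)/-2.5 = 4.98 s
Final speed = 10.7 m/s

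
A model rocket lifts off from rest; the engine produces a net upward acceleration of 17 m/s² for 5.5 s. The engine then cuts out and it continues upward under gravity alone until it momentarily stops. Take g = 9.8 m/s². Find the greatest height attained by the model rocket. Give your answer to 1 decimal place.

Phase 1 (powered ascent): v₀ = 0 m/s, a = 17 m/s².
v = v₀ + at = 0 + (17)(5.5) = 93.5 m/s
Δx = v₀t + ½at² = 0·5.5 + 0.5·17·5.5² = 257 m

Phase 2 (coasting upward): v₀ = 93.5 m/s, a = -9.8 m/s².
v = v₀ + at → t = (0 − 93.5) / -9.8 = 9.54 s
v² = v₀² + 2aΔx → Δx = (0² − 93.5²)/(2·-9.8) = 446 m
Maximum height = 257 + 446 = 703 m

703.2 m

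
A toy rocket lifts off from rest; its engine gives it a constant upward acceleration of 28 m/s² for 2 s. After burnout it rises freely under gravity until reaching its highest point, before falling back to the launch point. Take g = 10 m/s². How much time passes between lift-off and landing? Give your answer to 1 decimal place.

14.1 s

Phase 1 (powered ascent): v₀ = 0 m/s, a = 28 m/s².
v = v₀ + at = 0 + (28)(2) = 56.0 m/s
Δx = v₀t + ½at² = 0·2 + 0.5·28·2² = 56.0 m

Phase 2 (coasting upward): v₀ = 56.0 m/s, a = -10 m/s².
v = v₀ + at → t = (0 − 56.0) / -10 = 5.60 s
v² = v₀² + 2aΔx → Δx = (0² − 56.0²)/(2·-10) = 157 m

Phase 3 (free fall): v₀ = 0 m/s, a = -10 m/s².
Falls 213 m from rest: t = √(2·213/10) = 6.52 s; v = g·t = 65.2 m/s.
Total time = 2.00 + 5.60 + 6.52 = 14.1 s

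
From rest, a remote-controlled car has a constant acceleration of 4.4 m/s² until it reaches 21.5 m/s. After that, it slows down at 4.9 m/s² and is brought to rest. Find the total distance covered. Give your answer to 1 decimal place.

Phase 1 (accelerating): v₀ = 0 m/s, a = 4.4 m/s².
v = v₀ + at → t = (21.5 − 0) / 4.4 = 4.89 s
v² = v₀² + 2aΔx → Δx = (21.5² − 0²)/(2·4.4) = 52.5 m

Phase 2 (decelerating): v₀ = 21.5 m/s, a = -4.9 m/s².
v = v₀ + at → t = (0 − 21.5) / -4.9 = 4.39 s
v² = v₀² + 2aΔx → Δx = (0² − 21.5²)/(2·-4.9) = 47.2 m
Total distance = 52.5 + 47.2 = 99.7 m

99.7 m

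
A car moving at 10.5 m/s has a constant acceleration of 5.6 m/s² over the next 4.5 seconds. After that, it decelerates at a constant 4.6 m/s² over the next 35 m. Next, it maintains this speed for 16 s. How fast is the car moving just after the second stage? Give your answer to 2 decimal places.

30.86 m/s

Phase 1 (accelerating): v₀ = 10.5 m/s, a = 5.6 m/s².
v = v₀ + at = 10.5 + (5.6)(4.5) = 35.7 m/s
Δx = v₀t + ½at² = 10.5·4.5 + 0.5·5.6·4.5² = 104 m

Phase 2 (decelerating): v₀ = 35.7 m/s, a = -4.6 m/s².
v² = v₀² + 2aΔx = 35.7² + 2·-4.6·35 = 952 → v = 30.9 m/s
t = (v − v₀)/a = (30.9 − 35.7)/-4.6 = 1.05 s
Speed at end of phase 2 = 30.9 m/s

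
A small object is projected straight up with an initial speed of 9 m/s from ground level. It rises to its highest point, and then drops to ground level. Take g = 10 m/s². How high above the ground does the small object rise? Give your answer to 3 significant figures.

Phase 1 (rising): v₀ = 9.00 m/s, a = -10 m/s².
v = v₀ + at → t = (0 − 9.00) / -10 = 0.900 s
v² = v₀² + 2aΔx → Δx = (0² − 9.00²)/(2·-10) = 4.05 m
Maximum height = 4.05 m

4.05 m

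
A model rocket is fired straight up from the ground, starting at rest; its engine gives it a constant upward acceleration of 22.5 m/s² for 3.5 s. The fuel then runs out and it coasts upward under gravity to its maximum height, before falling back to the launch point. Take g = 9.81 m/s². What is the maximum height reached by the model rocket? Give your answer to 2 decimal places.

453.90 m

Phase 1 (powered ascent): v₀ = 0 m/s, a = 22.5 m/s².
v = v₀ + at = 0 + (22.5)(3.5) = 78.8 m/s
Δx = v₀t + ½at² = 0·3.5 + 0.5·22.5·3.5² = 138 m

Phase 2 (coasting upward): v₀ = 78.8 m/s, a = -9.81 m/s².
v = v₀ + at → t = (0 − 78.8) / -9.81 = 8.03 s
v² = v₀² + 2aΔx → Δx = (0² − 78.8²)/(2·-9.81) = 316 m
Maximum height = 138 + 316 = 454 m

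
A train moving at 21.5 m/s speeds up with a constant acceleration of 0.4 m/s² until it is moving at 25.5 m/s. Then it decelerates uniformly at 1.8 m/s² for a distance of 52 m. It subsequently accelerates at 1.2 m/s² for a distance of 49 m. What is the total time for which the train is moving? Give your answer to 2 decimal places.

14.36 s

Phase 1 (accelerating): v₀ = 21.5 m/s, a = 0.4 m/s².
v = v₀ + at → t = (25.5 − 21.5) / 0.4 = 10.0 s
v² = v₀² + 2aΔx → Δx = (25.5² − 21.5²)/(2·0.4) = 235 m

Phase 2 (decelerating): v₀ = 25.5 m/s, a = -1.8 m/s².
v² = v₀² + 2aΔx = 25.5² + 2·-1.8·52 = 463 → v = 21.5 m/s
t = (v − v₀)/a = (21.5 − 25.5)/-1.8 = 2.21 s

Phase 3 (accelerating): v₀ = 21.5 m/s, a = 1.2 m/s².
v² = v₀² + 2aΔx = 21.5² + 2·1.2·49 = 581 → v = 24.1 m/s
t = (v − v₀)/a = (24.1 − 21.5)/1.2 = 2.15 s
Total time = 10.0 + 2.21 + 2.15 = 14.4 s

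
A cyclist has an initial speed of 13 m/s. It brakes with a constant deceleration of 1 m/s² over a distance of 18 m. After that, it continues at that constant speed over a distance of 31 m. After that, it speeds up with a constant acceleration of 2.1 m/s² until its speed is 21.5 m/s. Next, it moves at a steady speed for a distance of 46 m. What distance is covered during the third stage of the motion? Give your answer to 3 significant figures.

78.4 m

Phase 1 (decelerating): v₀ = 13.0 m/s, a = -1 m/s².
v² = v₀² + 2aΔx = 13.0² + 2·-1·18 = 133 → v = 11.5 m/s
t = (v − v₀)/a = (11.5 − 13.0)/-1 = 1.47 s

Phase 2 (constant speed): v₀ = 11.5 m/s, a = 0 m/s².
Constant speed: t = d/v = 31/11.5 = 2.69 s

Phase 3 (accelerating): v₀ = 11.5 m/s, a = 2.1 m/s².
v = v₀ + at → t = (21.5 − 11.5) / 2.1 = 4.75 s
v² = v₀² + 2aΔx → Δx = (21.5² − 11.5²)/(2·2.1) = 78.4 m
Distance in phase 3 = 78.4 m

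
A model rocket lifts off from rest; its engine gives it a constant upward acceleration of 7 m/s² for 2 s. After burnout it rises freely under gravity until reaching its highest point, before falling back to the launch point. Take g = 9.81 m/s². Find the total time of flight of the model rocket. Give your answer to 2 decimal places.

Phase 1 (powered ascent): v₀ = 0 m/s, a = 7 m/s².
v = v₀ + at = 0 + (7)(2) = 14.0 m/s
Δx = v₀t + ½at² = 0·2 + 0.5·7·2² = 14.0 m

Phase 2 (coasting upward): v₀ = 14.0 m/s, a = -9.81 m/s².
v = v₀ + at → t = (0 − 14.0) / -9.81 = 1.43 s
v² = v₀² + 2aΔx → Δx = (0² − 14.0²)/(2·-9.81) = 9.99 m

Phase 3 (free fall): v₀ = 0 m/s, a = -9.81 m/s².
Falls 24.0 m from rest: t = √(2·24.0/9.81) = 2.21 s; v = g·t = 21.7 m/s.
Total time = 2.00 + 1.43 + 2.21 = 5.64 s

5.64 s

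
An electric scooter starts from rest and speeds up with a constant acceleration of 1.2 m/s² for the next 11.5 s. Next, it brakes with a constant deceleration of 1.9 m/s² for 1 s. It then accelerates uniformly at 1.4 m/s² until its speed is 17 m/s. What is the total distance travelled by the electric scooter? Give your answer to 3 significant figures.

145 m

Phase 1 (accelerating): v₀ = 0 m/s, a = 1.2 m/s².
v = v₀ + at = 0 + (1.2)(11.5) = 13.8 m/s
Δx = v₀t + ½at² = 0·11.5 + 0.5·1.2·11.5² = 79.3 m

Phase 2 (decelerating): v₀ = 13.8 m/s, a = -1.9 m/s².
v = v₀ + at = 13.8 + (-1.9)(1) = 11.9 m/s
Δx = v₀t + ½at² = 13.8·1 + 0.5·-1.9·1² = 12.8 m

Phase 3 (accelerating): v₀ = 11.9 m/s, a = 1.4 m/s².
v = v₀ + at → t = (17 − 11.9) / 1.4 = 3.64 s
v² = v₀² + 2aΔx → Δx = (17² − 11.9²)/(2·1.4) = 52.6 m
Total distance = 79.3 + 12.8 + 52.6 = 145 m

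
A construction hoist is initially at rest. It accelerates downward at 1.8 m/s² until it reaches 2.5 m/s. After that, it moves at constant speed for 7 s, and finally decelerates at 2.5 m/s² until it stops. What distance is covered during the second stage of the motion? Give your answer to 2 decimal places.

17.50 m

Phase 1 (accelerating): v₀ = 0 m/s, a = 1.8 m/s².
v = v₀ + at → t = (2.5 − 0) / 1.8 = 1.39 s
v² = v₀² + 2aΔx → Δx = (2.5² − 0²)/(2·1.8) = 1.74 m

Phase 2 (constant speed): v₀ = 2.50 m/s, a = 0 m/s².
v = v₀ + at = 2.50 + (0)(7) = 2.50 m/s
Δx = v₀t + ½at² = 2.50·7 + 0.5·0·7² = 17.5 m
Distance in phase 2 = 17.5 m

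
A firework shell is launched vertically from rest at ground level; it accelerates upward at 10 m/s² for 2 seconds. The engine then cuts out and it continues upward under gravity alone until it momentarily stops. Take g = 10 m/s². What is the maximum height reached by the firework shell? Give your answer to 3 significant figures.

40.0 m

Phase 1 (powered ascent): v₀ = 0 m/s, a = 10 m/s².
v = v₀ + at = 0 + (10)(2) = 20.0 m/s
Δx = v₀t + ½at² = 0·2 + 0.5·10·2² = 20.0 m

Phase 2 (coasting upward): v₀ = 20.0 m/s, a = -10 m/s².
v = v₀ + at → t = (0 − 20.0) / -10 = 2.00 s
v² = v₀² + 2aΔx → Δx = (0² − 20.0²)/(2·-10) = 20.0 m
Maximum height = 20.0 + 20.0 = 40.0 m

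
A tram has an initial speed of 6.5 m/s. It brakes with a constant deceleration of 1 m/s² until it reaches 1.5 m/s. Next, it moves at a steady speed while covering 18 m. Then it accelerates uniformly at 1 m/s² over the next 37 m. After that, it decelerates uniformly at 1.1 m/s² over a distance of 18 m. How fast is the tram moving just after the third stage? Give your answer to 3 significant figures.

Phase 1 (decelerating): v₀ = 6.50 m/s, a = -1 m/s².
v = v₀ + at → t = (1.5 − 6.50) / -1 = 5.00 s
v² = v₀² + 2aΔx → Δx = (1.5² − 6.50²)/(2·-1) = 20.0 m

Phase 2 (constant speed): v₀ = 1.50 m/s, a = 0 m/s².
Constant speed: t = d/v = 18/1.50 = 12.0 s

Phase 3 (accelerating): v₀ = 1.50 m/s, a = 1 m/s².
v² = v₀² + 2aΔx = 1.50² + 2·1·37 = 76.2 → v = 8.73 m/s
t = (v − v₀)/a = (8.73 − 1.50)/1 = 7.23 s
Speed at end of phase 3 = 8.73 m/s

8.73 m/s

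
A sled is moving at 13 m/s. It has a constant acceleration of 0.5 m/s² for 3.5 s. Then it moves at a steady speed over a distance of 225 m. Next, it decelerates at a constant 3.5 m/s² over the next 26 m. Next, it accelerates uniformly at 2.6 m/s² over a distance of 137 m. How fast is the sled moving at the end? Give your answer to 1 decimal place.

Phase 1 (accelerating): v₀ = 13.0 m/s, a = 0.5 m/s².
v = v₀ + at = 13.0 + (0.5)(3.5) = 14.8 m/s
Δx = v₀t + ½at² = 13.0·3.5 + 0.5·0.5·3.5² = 48.6 m

Phase 2 (constant speed): v₀ = 14.8 m/s, a = 0 m/s².
Constant speed: t = d/v = 225/14.8 = 15.3 s

Phase 3 (decelerating): v₀ = 14.8 m/s, a = -3.5 m/s².
v² = v₀² + 2aΔx = 14.8² + 2·-3.5·26 = 35.6 → v = 5.96 m/s
t = (v − v₀)/a = (5.96 − 14.8)/-3.5 = 2.51 s

Phase 4 (accelerating): v₀ = 5.96 m/s, a = 2.6 m/s².
v² = v₀² + 2aΔx = 5.96² + 2·2.6·137 = 748 → v = 27.3 m/s
t = (v − v₀)/a = (27.3 − 5.96)/2.6 = 8.23 s
Final speed = 27.3 m/s

27.3 m/s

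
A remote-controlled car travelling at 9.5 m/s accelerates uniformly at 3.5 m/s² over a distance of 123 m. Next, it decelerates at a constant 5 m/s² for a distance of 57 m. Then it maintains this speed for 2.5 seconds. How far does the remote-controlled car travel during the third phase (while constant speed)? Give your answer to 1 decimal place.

Phase 1 (accelerating): v₀ = 9.50 m/s, a = 3.5 m/s².
v² = v₀² + 2aΔx = 9.50² + 2·3.5·123 = 951 → v = 30.8 m/s
t = (v − v₀)/a = (30.8 − 9.50)/3.5 = 6.10 s

Phase 2 (decelerating): v₀ = 30.8 m/s, a = -5 m/s².
v² = v₀² + 2aΔx = 30.8² + 2·-5·57 = 381 → v = 19.5 m/s
t = (v − v₀)/a = (19.5 − 30.8)/-5 = 2.26 s

Phase 3 (constant speed): v₀ = 19.5 m/s, a = 0 m/s².
v = v₀ + at = 19.5 + (0)(2.5) = 19.5 m/s
Δx = v₀t + ½at² = 19.5·2.5 + 0.5·0·2.5² = 48.8 m
Distance in phase 3 = 48.8 m

48.8 m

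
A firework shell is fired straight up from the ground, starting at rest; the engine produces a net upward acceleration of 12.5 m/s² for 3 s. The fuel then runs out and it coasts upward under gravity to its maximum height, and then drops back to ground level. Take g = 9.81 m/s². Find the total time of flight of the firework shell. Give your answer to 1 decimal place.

Phase 1 (powered ascent): v₀ = 0 m/s, a = 12.5 m/s².
v = v₀ + at = 0 + (12.5)(3) = 37.5 m/s
Δx = v₀t + ½at² = 0·3 + 0.5·12.5·3² = 56.2 m

Phase 2 (coasting upward): v₀ = 37.5 m/s, a = -9.81 m/s².
v = v₀ + at → t = (0 − 37.5) / -9.81 = 3.82 s
v² = v₀² + 2aΔx → Δx = (0² − 37.5²)/(2·-9.81) = 71.7 m

Phase 3 (free fall): v₀ = 0 m/s, a = -9.81 m/s².
Falls 128 m from rest: t = √(2·128/9.81) = 5.11 s; v = g·t = 50.1 m/s.
Total time = 3.00 + 3.82 + 5.11 = 11.9 s

11.9 s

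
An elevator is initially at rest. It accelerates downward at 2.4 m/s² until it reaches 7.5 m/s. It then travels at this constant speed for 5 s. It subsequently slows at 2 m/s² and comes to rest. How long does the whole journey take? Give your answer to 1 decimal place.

Phase 1 (accelerating): v₀ = 0 m/s, a = 2.4 m/s².
v = v₀ + at → t = (7.5 − 0) / 2.4 = 3.12 s
v² = v₀² + 2aΔx → Δx = (7.5² − 0²)/(2·2.4) = 11.7 m

Phase 2 (constant speed): v₀ = 7.50 m/s, a = 0 m/s².
v = v₀ + at = 7.50 + (0)(5) = 7.50 m/s
Δx = v₀t + ½at² = 7.50·5 + 0.5·0·5² = 37.5 m

Phase 3 (decelerating): v₀ = 7.50 m/s, a = -2 m/s².
v = v₀ + at → t = (0 − 7.50) / -2 = 3.75 s
v² = v₀² + 2aΔx → Δx = (0² − 7.50²)/(2·-2) = 14.1 m
Total time = 3.12 + 5.00 + 3.75 = 11.9 s

11.9 s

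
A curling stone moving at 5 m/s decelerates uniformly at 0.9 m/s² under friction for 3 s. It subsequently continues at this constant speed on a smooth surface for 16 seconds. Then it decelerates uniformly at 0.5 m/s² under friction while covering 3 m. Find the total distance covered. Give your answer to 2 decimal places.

50.75 m

Phase 1 (decelerating): v₀ = 5.00 m/s, a = -0.9 m/s².
v = v₀ + at = 5.00 + (-0.9)(3) = 2.30 m/s
Δx = v₀t + ½at² = 5.00·3 + 0.5·-0.9·3² = 10.9 m

Phase 2 (constant speed): v₀ = 2.30 m/s, a = 0 m/s².
v = v₀ + at = 2.30 + (0)(16) = 2.30 m/s
Δx = v₀t + ½at² = 2.30·16 + 0.5·0·16² = 36.8 m

Phase 3 (decelerating): v₀ = 2.30 m/s, a = -0.5 m/s².
v² = v₀² + 2aΔx = 2.30² + 2·-0.5·3 = 2.29 → v = 1.51 m/s
t = (v − v₀)/a = (1.51 − 2.30)/-0.5 = 1.57 s
Total distance = 10.9 + 36.8 + 3.00 = 50.8 m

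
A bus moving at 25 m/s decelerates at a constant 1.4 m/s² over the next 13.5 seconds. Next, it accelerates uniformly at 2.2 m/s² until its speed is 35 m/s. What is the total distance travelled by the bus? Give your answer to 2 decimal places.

479.88 m

Phase 1 (decelerating): v₀ = 25.0 m/s, a = -1.4 m/s².
v = v₀ + at = 25.0 + (-1.4)(13.5) = 6.10 m/s
Δx = v₀t + ½at² = 25.0·13.5 + 0.5·-1.4·13.5² = 210 m

Phase 2 (accelerating): v₀ = 6.10 m/s, a = 2.2 m/s².
v = v₀ + at → t = (35 − 6.10) / 2.2 = 13.1 s
v² = v₀² + 2aΔx → Δx = (35² − 6.10²)/(2·2.2) = 270 m
Total distance = 210 + 270 = 480 m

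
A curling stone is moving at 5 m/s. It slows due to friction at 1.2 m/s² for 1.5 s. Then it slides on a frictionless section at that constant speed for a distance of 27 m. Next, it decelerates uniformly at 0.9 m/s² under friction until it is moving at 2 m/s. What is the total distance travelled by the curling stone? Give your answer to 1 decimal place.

Phase 1 (decelerating): v₀ = 5.00 m/s, a = -1.2 m/s².
v = v₀ + at = 5.00 + (-1.2)(1.5) = 3.20 m/s
Δx = v₀t + ½at² = 5.00·1.5 + 0.5·-1.2·1.5² = 6.15 m

Phase 2 (constant speed): v₀ = 3.20 m/s, a = 0 m/s².
Constant speed: t = d/v = 27/3.20 = 8.44 s

Phase 3 (decelerating): v₀ = 3.20 m/s, a = -0.9 m/s².
v = v₀ + at → t = (2 − 3.20) / -0.9 = 1.33 s
v² = v₀² + 2aΔx → Δx = (2² − 3.20²)/(2·-0.9) = 3.47 m
Total distance = 6.15 + 27.0 + 3.47 = 36.6 m

36.6 m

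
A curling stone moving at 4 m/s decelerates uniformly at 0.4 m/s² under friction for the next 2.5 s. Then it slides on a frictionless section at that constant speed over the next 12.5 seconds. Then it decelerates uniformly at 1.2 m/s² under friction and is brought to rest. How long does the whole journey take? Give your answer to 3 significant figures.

17.5 s

Phase 1 (decelerating): v₀ = 4.00 m/s, a = -0.4 m/s².
v = v₀ + at = 4.00 + (-0.4)(2.5) = 3.00 m/s
Δx = v₀t + ½at² = 4.00·2.5 + 0.5·-0.4·2.5² = 8.75 m

Phase 2 (constant speed): v₀ = 3.00 m/s, a = 0 m/s².
v = v₀ + at = 3.00 + (0)(12.5) = 3.00 m/s
Δx = v₀t + ½at² = 3.00·12.5 + 0.5·0·12.5² = 37.5 m

Phase 3 (decelerating): v₀ = 3.00 m/s, a = -1.2 m/s².
v = v₀ + at → t = (0 − 3.00) / -1.2 = 2.50 s
v² = v₀² + 2aΔx → Δx = (0² − 3.00²)/(2·-1.2) = 3.75 m
Total time = 2.50 + 12.5 + 2.50 = 17.5 s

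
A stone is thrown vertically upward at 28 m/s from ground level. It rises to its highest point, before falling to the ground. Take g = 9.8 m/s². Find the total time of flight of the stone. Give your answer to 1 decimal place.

Phase 1 (rising): v₀ = 28.0 m/s, a = -9.8 m/s².
v = v₀ + at → t = (0 − 28.0) / -9.8 = 2.86 s
v² = v₀² + 2aΔx → Δx = (0² − 28.0²)/(2·-9.8) = 40.0 m

Phase 2 (falling): v₀ = 0 m/s, a = -9.8 m/s².
Falls 40.0 m from rest: t = √(2·40.0/9.8) = 2.86 s; v = g·t = 28.0 m/s.
Total time = 2.86 + 2.86 = 5.71 s

5.7 s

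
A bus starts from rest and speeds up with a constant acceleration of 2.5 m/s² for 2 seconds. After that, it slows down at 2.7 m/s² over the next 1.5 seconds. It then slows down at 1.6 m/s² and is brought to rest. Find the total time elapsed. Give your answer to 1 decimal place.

4.1 s

Phase 1 (accelerating): v₀ = 0 m/s, a = 2.5 m/s².
v = v₀ + at = 0 + (2.5)(2) = 5.00 m/s
Δx = v₀t + ½at² = 0·2 + 0.5·2.5·2² = 5.00 m

Phase 2 (decelerating): v₀ = 5.00 m/s, a = -2.7 m/s².
v = v₀ + at = 5.00 + (-2.7)(1.5) = 0.950 m/s
Δx = v₀t + ½at² = 5.00·1.5 + 0.5·-2.7·1.5² = 4.46 m

Phase 3 (decelerating): v₀ = 0.950 m/s, a = -1.6 m/s².
v = v₀ + at → t = (0 − 0.950) / -1.6 = 0.594 s
v² = v₀² + 2aΔx → Δx = (0² − 0.950²)/(2·-1.6) = 0.282 m
Total time = 2.00 + 1.50 + 0.594 = 4.09 s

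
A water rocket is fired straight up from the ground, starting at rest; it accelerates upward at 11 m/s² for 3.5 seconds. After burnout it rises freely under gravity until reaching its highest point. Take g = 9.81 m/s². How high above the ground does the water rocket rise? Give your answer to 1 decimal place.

Phase 1 (powered ascent): v₀ = 0 m/s, a = 11 m/s².
v = v₀ + at = 0 + (11)(3.5) = 38.5 m/s
Δx = v₀t + ½at² = 0·3.5 + 0.5·11·3.5² = 67.4 m

Phase 2 (coasting upward): v₀ = 38.5 m/s, a = -9.81 m/s².
v = v₀ + at → t = (0 − 38.5) / -9.81 = 3.92 s
v² = v₀² + 2aΔx → Δx = (0² − 38.5²)/(2·-9.81) = 75.5 m
Maximum height = 67.4 + 75.5 = 143 m

142.9 m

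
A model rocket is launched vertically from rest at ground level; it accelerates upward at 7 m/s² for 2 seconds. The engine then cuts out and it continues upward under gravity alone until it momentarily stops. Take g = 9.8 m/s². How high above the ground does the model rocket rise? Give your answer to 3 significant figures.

Phase 1 (powered ascent): v₀ = 0 m/s, a = 7 m/s².
v = v₀ + at = 0 + (7)(2) = 14.0 m/s
Δx = v₀t + ½at² = 0·2 + 0.5·7·2² = 14.0 m

Phase 2 (coasting upward): v₀ = 14.0 m/s, a = -9.8 m/s².
v = v₀ + at → t = (0 − 14.0) / -9.8 = 1.43 s
v² = v₀² + 2aΔx → Δx = (0² − 14.0²)/(2·-9.8) = 10.0 m
Maximum height = 14.0 + 10.0 = 24.0 m

24.0 m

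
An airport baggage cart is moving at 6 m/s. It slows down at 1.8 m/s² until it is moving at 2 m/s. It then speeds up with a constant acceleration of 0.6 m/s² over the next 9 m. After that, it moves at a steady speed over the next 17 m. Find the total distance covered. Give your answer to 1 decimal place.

34.9 m

Phase 1 (decelerating): v₀ = 6.00 m/s, a = -1.8 m/s².
v = v₀ + at → t = (2 − 6.00) / -1.8 = 2.22 s
v² = v₀² + 2aΔx → Δx = (2² − 6.00²)/(2·-1.8) = 8.89 m

Phase 2 (accelerating): v₀ = 2.00 m/s, a = 0.6 m/s².
v² = v₀² + 2aΔx = 2.00² + 2·0.6·9 = 14.8 → v = 3.85 m/s
t = (v − v₀)/a = (3.85 − 2.00)/0.6 = 3.08 s

Phase 3 (constant speed): v₀ = 3.85 m/s, a = 0 m/s².
Constant speed: t = d/v = 17/3.85 = 4.42 s
Total distance = 8.89 + 9.00 + 17.0 = 34.9 m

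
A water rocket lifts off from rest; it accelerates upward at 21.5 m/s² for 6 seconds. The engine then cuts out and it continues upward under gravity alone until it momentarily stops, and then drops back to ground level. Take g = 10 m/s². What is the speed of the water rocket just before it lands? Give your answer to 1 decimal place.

Phase 1 (powered ascent): v₀ = 0 m/s, a = 21.5 m/s².
v = v₀ + at = 0 + (21.5)(6) = 129 m/s
Δx = v₀t + ½at² = 0·6 + 0.5·21.5·6² = 387 m

Phase 2 (coasting upward): v₀ = 129 m/s, a = -10 m/s².
v = v₀ + at → t = (0 − 129) / -10 = 12.9 s
v² = v₀² + 2aΔx → Δx = (0² − 129²)/(2·-10) = 832 m

Phase 3 (free fall): v₀ = 0 m/s, a = -10 m/s².
Falls 1220 m from rest: t = √(2·1220/10) = 15.6 s; v = g·t = 156 m/s.
Impact speed = 156 m/s

156.1 m/s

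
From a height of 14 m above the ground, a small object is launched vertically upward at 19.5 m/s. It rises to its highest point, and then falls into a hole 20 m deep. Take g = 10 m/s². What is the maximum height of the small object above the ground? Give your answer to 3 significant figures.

Phase 1 (rising): v₀ = 19.5 m/s, a = -10 m/s².
v = v₀ + at → t = (0 − 19.5) / -10 = 1.95 s
v² = v₀² + 2aΔx → Δx = (0² − 19.5²)/(2·-10) = 19.0 m
Maximum height = 14 + 19.0 = 33.0 m

33.0 m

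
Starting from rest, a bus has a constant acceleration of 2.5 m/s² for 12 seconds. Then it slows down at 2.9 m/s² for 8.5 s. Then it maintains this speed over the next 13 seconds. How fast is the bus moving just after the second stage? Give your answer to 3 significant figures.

5.35 m/s

Phase 1 (accelerating): v₀ = 0 m/s, a = 2.5 m/s².
v = v₀ + at = 0 + (2.5)(12) = 30.0 m/s
Δx = v₀t + ½at² = 0·12 + 0.5·2.5·12² = 180 m

Phase 2 (decelerating): v₀ = 30.0 m/s, a = -2.9 m/s².
v = v₀ + at = 30.0 + (-2.9)(8.5) = 5.35 m/s
Δx = v₀t + ½at² = 30.0·8.5 + 0.5·-2.9·8.5² = 150 m
Speed at end of phase 2 = 5.35 m/s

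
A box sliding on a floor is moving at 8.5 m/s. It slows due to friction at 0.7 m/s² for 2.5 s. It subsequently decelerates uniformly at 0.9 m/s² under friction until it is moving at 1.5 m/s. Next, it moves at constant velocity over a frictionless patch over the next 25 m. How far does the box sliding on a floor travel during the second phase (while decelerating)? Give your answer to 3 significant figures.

Phase 1 (decelerating): v₀ = 8.50 m/s, a = -0.7 m/s².
v = v₀ + at = 8.50 + (-0.7)(2.5) = 6.75 m/s
Δx = v₀t + ½at² = 8.50·2.5 + 0.5·-0.7·2.5² = 19.1 m

Phase 2 (decelerating): v₀ = 6.75 m/s, a = -0.9 m/s².
v = v₀ + at → t = (1.5 − 6.75) / -0.9 = 5.83 s
v² = v₀² + 2aΔx → Δx = (1.5² − 6.75²)/(2·-0.9) = 24.1 m
Distance in phase 2 = 24.1 m

24.1 m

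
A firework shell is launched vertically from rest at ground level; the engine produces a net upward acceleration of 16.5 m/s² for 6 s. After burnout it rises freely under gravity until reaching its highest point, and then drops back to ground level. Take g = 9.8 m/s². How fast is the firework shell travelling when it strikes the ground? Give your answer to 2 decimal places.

Phase 1 (powered ascent): v₀ = 0 m/s, a = 16.5 m/s².
v = v₀ + at = 0 + (16.5)(6) = 99.0 m/s
Δx = v₀t + ½at² = 0·6 + 0.5·16.5·6² = 297 m

Phase 2 (coasting upward): v₀ = 99.0 m/s, a = -9.8 m/s².
v = v₀ + at → t = (0 − 99.0) / -9.8 = 10.1 s
v² = v₀² + 2aΔx → Δx = (0² − 99.0²)/(2·-9.8) = 500 m

Phase 3 (free fall): v₀ = 0 m/s, a = -9.8 m/s².
Falls 797 m from rest: t = √(2·797/9.8) = 12.8 s; v = g·t = 125 m/s.
Impact speed = 125 m/s

124.99 m/s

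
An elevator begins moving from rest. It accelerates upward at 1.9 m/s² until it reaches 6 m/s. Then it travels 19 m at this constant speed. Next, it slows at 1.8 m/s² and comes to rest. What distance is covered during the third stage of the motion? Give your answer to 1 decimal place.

10.0 m

Phase 1 (accelerating): v₀ = 0 m/s, a = 1.9 m/s².
v = v₀ + at → t = (6 − 0) / 1.9 = 3.16 s
v² = v₀² + 2aΔx → Δx = (6² − 0²)/(2·1.9) = 9.47 m

Phase 2 (constant speed): v₀ = 6.00 m/s, a = 0 m/s².
Constant speed: t = d/v = 19/6.00 = 3.17 s

Phase 3 (decelerating): v₀ = 6.00 m/s, a = -1.8 m/s².
v = v₀ + at → t = (0 − 6.00) / -1.8 = 3.33 s
v² = v₀² + 2aΔx → Δx = (0² − 6.00²)/(2·-1.8) = 10.0 m
Distance in phase 3 = 10.0 m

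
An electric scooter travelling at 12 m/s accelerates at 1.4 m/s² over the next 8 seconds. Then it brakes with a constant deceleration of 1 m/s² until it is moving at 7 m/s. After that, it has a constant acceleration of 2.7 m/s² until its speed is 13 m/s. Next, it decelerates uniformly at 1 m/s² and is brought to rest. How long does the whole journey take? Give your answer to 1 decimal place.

Phase 1 (accelerating): v₀ = 12.0 m/s, a = 1.4 m/s².
v = v₀ + at = 12.0 + (1.4)(8) = 23.2 m/s
Δx = v₀t + ½at² = 12.0·8 + 0.5·1.4·8² = 141 m

Phase 2 (decelerating): v₀ = 23.2 m/s, a = -1 m/s².
v = v₀ + at → t = (7 − 23.2) / -1 = 16.2 s
v² = v₀² + 2aΔx → Δx = (7² − 23.2²)/(2·-1) = 245 m

Phase 3 (accelerating): v₀ = 7.00 m/s, a = 2.7 m/s².
v = v₀ + at → t = (13 − 7.00) / 2.7 = 2.22 s
v² = v₀² + 2aΔx → Δx = (13² − 7.00²)/(2·2.7) = 22.2 m

Phase 4 (decelerating): v₀ = 13.0 m/s, a = -1 m/s².
v = v₀ + at → t = (0 − 13.0) / -1 = 13.0 s
v² = v₀² + 2aΔx → Δx = (0² − 13.0²)/(2·-1) = 84.5 m
Total time = 8.00 + 16.2 + 2.22 + 13.0 = 39.4 s

39.4 s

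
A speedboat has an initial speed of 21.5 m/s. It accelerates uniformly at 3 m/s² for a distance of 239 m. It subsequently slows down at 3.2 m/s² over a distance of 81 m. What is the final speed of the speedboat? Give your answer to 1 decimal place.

Phase 1 (accelerating): v₀ = 21.5 m/s, a = 3 m/s².
v² = v₀² + 2aΔx = 21.5² + 2·3·239 = 1900 → v = 43.5 m/s
t = (v − v₀)/a = (43.5 − 21.5)/3 = 7.35 s

Phase 2 (decelerating): v₀ = 43.5 m/s, a = -3.2 m/s².
v² = v₀² + 2aΔx = 43.5² + 2·-3.2·81 = 1380 → v = 37.1 m/s
t = (v − v₀)/a = (37.1 − 43.5)/-3.2 = 2.01 s
Final speed = 37.1 m/s

37.1 m/s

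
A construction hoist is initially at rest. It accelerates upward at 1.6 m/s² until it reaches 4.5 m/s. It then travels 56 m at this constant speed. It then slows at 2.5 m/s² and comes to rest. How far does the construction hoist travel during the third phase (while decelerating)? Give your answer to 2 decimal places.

Phase 1 (accelerating): v₀ = 0 m/s, a = 1.6 m/s².
v = v₀ + at → t = (4.5 − 0) / 1.6 = 2.81 s
v² = v₀² + 2aΔx → Δx = (4.5² − 0²)/(2·1.6) = 6.33 m

Phase 2 (constant speed): v₀ = 4.50 m/s, a = 0 m/s².
Constant speed: t = d/v = 56/4.50 = 12.4 s

Phase 3 (decelerating): v₀ = 4.50 m/s, a = -2.5 m/s².
v = v₀ + at → t = (0 − 4.50) / -2.5 = 1.80 s
v² = v₀² + 2aΔx → Δx = (0² − 4.50²)/(2·-2.5) = 4.05 m
Distance in phase 3 = 4.05 m

4.05 m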